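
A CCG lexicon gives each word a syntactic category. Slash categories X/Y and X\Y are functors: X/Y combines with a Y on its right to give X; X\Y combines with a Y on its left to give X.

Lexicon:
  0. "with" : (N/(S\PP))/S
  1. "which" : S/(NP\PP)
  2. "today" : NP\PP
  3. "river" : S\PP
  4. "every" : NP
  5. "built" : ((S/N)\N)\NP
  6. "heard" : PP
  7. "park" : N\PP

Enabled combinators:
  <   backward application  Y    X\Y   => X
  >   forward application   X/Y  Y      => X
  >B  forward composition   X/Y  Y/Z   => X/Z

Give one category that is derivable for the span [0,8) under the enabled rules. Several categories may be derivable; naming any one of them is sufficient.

[0,8] S   >
  [0,6] S/N   <
    [0,4] N   >
      [0,3] N/(S\PP)   >
        [0,1] "with" : (N/(S\PP))/S
        [1,3] S   >
          [1,2] "which" : S/(NP\PP)
          [2,3] "today" : NP\PP
      [3,4] "river" : S\PP
    [4,6] (S/N)\N   <
      [4,5] "every" : NP
      [5,6] "built" : ((S/N)\N)\NP
  [6,8] N   <
    [6,7] "heard" : PP
    [7,8] "park" : N\PP

S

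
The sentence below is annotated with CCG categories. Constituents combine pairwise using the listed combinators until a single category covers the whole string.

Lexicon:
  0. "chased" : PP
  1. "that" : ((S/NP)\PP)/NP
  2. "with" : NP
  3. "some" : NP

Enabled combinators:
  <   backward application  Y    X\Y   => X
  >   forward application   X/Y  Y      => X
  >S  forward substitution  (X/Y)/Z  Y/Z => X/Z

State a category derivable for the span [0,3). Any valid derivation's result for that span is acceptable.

S/NP

[0,4] S   >
  [0,3] S/NP   <
    [0,1] "chased" : PP
    [1,3] (S/NP)\PP   >
      [1,2] "that" : ((S/NP)\PP)/NP
      [2,3] "with" : NP
  [3,4] "some" : NP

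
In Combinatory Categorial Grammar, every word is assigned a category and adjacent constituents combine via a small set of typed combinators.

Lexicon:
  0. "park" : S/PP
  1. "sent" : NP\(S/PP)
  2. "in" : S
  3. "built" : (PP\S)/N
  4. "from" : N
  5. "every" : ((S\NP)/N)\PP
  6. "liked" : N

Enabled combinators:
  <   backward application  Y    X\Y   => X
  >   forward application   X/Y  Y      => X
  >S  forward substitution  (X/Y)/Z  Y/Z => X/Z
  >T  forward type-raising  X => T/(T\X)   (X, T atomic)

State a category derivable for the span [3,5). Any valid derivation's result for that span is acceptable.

[0,7] S   <
  [0,2] NP   <
    [0,1] "park" : S/PP
    [1,2] "sent" : NP\(S/PP)
  [2,7] S\NP   >
    [2,6] (S\NP)/N   <
      [2,5] PP   >
        [2,3] PP/(PP\S)   >T
          [2,3] "in" : S
        [3,5] PP\S   >
          [3,4] "built" : (PP\S)/N
          [4,5] "from" : N
      [5,6] "every" : ((S\NP)/N)\PP
    [6,7] "liked" : N

PP\S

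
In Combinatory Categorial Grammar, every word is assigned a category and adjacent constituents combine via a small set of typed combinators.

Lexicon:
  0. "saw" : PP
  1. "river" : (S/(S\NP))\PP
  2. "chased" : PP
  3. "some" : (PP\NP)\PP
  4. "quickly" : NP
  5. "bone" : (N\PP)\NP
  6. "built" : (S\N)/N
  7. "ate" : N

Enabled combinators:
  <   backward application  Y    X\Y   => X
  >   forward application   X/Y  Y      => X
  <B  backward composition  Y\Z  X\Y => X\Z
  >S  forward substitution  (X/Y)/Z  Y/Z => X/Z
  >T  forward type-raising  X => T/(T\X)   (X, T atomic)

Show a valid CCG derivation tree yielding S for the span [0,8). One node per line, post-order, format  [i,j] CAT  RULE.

[0,8] S   >
  [0,2] S/(S\NP)   <
    [0,1] "saw" : PP
    [1,2] "river" : (S/(S\NP))\PP
  [2,8] S\NP   <B
    [2,4] PP\NP   <
      [2,3] "chased" : PP
      [3,4] "some" : (PP\NP)\PP
    [4,8] S\PP   <B
      [4,6] N\PP   <
        [4,5] "quickly" : NP
        [5,6] "bone" : (N\PP)\NP
      [6,8] S\N   >
        [6,7] "built" : (S\N)/N
        [7,8] "ate" : N

[0,1] PP  lex  "saw"
[1,2] (S/(S\NP))\PP  lex  "river"
[0,2] S/(S\NP)  <  k=1
[2,3] PP  lex  "chased"
[3,4] (PP\NP)\PP  lex  "some"
[2,4] PP\NP  <  k=3
[4,5] NP  lex  "quickly"
[5,6] (N\PP)\NP  lex  "bone"
[4,6] N\PP  <  k=5
[6,7] (S\N)/N  lex  "built"
[7,8] N  lex  "ate"
[6,8] S\N  >  k=7
[4,8] S\PP  <B  k=6
[2,8] S\NP  <B  k=4
[0,8] S  >  k=2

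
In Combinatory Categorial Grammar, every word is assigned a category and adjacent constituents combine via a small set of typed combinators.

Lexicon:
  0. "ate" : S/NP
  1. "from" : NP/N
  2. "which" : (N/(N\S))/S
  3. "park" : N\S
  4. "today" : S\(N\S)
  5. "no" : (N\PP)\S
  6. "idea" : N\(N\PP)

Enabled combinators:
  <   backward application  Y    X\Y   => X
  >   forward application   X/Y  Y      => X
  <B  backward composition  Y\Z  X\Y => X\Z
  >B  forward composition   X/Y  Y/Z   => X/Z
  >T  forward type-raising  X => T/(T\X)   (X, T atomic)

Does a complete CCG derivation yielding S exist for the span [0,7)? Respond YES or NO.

[0,7] S   >
  [0,2] S/N   >B
    [0,1] "ate" : S/NP
    [1,2] "from" : NP/N
  [2,7] N   >
    [2,5] N/(N\S)   >
      [2,3] "which" : (N/(N\S))/S
      [3,5] S   <
        [3,4] "park" : N\S
        [4,5] "today" : S\(N\S)
    [5,7] N\S   <B
      [5,6] "no" : (N\PP)\S
      [6,7] "idea" : N\(N\PP)

YES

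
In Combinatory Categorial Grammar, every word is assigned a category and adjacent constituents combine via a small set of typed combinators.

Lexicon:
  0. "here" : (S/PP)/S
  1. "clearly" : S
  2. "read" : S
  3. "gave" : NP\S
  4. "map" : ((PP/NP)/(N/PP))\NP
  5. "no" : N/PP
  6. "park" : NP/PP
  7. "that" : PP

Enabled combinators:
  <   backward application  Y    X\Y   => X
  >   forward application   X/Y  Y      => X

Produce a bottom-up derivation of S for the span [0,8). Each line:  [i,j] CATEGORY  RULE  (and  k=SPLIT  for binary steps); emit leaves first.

[0,8] S   >
  [0,2] S/PP   >
    [0,1] "here" : (S/PP)/S
    [1,2] "clearly" : S
  [2,8] PP   >
    [2,6] PP/NP   >
      [2,5] (PP/NP)/(N/PP)   <
        [2,4] NP   <
          [2,3] "read" : S
          [3,4] "gave" : NP\S
        [4,5] "map" : ((PP/NP)/(N/PP))\NP
      [5,6] "no" : N/PP
    [6,8] NP   >
      [6,7] "park" : NP/PP
      [7,8] "that" : PP

[0,1] (S/PP)/S  lex  "here"
[1,2] S  lex  "clearly"
[0,2] S/PP  >  k=1
[2,3] S  lex  "read"
[3,4] NP\S  lex  "gave"
[2,4] NP  <  k=3
[4,5] ((PP/NP)/(N/PP))\NP  lex  "map"
[2,5] (PP/NP)/(N/PP)  <  k=4
[5,6] N/PP  lex  "no"
[2,6] PP/NP  >  k=5
[6,7] NP/PP  lex  "park"
[7,8] PP  lex  "that"
[6,8] NP  >  k=7
[2,8] PP  >  k=6
[0,8] S  >  k=2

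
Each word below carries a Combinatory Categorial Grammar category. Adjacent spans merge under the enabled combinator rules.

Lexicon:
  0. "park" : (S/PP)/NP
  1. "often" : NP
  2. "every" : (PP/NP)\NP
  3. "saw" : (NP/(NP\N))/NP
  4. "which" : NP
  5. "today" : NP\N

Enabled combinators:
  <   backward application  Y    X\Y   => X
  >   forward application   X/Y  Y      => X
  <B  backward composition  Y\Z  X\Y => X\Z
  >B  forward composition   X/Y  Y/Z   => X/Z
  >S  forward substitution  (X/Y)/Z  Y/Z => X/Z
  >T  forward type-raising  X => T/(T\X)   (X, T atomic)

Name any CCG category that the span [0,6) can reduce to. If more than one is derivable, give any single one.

S

[0,6] S   >
  [0,3] S/NP   >S
    [0,1] "park" : (S/PP)/NP
    [1,3] PP/NP   <
      [1,2] "often" : NP
      [2,3] "every" : (PP/NP)\NP
  [3,6] NP   >
    [3,5] NP/(NP\N)   >
      [3,4] "saw" : (NP/(NP\N))/NP
      [4,5] "which" : NP
    [5,6] "today" : NP\N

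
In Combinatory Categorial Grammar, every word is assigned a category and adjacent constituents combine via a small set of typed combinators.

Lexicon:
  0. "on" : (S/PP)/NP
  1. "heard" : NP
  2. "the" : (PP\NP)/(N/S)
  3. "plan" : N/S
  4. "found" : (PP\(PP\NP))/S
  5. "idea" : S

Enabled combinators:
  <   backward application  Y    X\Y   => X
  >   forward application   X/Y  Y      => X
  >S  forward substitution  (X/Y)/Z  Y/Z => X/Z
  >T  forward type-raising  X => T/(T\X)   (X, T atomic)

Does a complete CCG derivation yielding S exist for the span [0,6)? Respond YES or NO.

YES

[0,6] S   >
  [0,2] S/PP   >
    [0,1] "on" : (S/PP)/NP
    [1,2] "heard" : NP
  [2,6] PP   <
    [2,4] PP\NP   >
      [2,3] "the" : (PP\NP)/(N/S)
      [3,4] "plan" : N/S
    [4,6] PP\(PP\NP)   >
      [4,5] "found" : (PP\(PP\NP))/S
      [5,6] "idea" : S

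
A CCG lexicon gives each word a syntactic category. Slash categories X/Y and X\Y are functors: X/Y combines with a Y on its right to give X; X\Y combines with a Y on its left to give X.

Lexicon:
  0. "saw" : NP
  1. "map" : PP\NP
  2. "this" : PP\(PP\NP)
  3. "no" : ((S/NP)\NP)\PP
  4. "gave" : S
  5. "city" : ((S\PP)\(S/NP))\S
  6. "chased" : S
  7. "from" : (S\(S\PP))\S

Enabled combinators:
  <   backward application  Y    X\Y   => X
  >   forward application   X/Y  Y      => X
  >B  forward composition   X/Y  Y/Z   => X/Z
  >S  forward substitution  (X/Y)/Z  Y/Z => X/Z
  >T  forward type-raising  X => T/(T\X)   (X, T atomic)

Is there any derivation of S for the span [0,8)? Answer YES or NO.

YES

[0,8] S   <
  [0,6] S\PP   <
    [0,4] S/NP   <
      [0,1] "saw" : NP
      [1,4] (S/NP)\NP   <
        [1,3] PP   <
          [1,2] "map" : PP\NP
          [2,3] "this" : PP\(PP\NP)
        [3,4] "no" : ((S/NP)\NP)\PP
    [4,6] (S\PP)\(S/NP)   <
      [4,5] "gave" : S
      [5,6] "city" : ((S\PP)\(S/NP))\S
  [6,8] S\(S\PP)   <
    [6,7] "chased" : S
    [7,8] "from" : (S\(S\PP))\S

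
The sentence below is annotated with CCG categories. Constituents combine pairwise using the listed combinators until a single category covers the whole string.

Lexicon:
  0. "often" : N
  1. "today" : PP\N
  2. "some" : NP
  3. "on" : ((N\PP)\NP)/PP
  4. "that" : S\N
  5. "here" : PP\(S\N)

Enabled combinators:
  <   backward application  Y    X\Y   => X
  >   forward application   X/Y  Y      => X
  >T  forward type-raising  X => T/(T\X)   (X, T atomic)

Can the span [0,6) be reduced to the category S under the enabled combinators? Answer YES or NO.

NO

N PP\N NP ((N\PP)\NP)/PP S\N PP\(S\N)
CKY chart[0,6] = {N, N/(N\N), NP/(NP\N), PP/(PP\N), S/(S\N)}; S ∉ chart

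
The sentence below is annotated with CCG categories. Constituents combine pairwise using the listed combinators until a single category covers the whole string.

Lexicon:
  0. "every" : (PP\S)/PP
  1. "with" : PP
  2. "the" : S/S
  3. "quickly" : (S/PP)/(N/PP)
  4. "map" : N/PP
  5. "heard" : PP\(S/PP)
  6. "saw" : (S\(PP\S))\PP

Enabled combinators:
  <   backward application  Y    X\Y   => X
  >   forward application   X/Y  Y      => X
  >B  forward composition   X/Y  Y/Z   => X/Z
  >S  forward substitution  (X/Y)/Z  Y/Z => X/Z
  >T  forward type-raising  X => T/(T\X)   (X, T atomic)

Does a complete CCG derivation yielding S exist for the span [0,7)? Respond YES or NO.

YES

[0,7] S   <
  [0,2] PP\S   >
    [0,1] "every" : (PP\S)/PP
    [1,2] "with" : PP
  [2,7] S\(PP\S)   <
    [2,6] PP   <
      [2,5] S/PP   >B
        [2,3] "the" : S/S
        [3,5] S/PP   >
          [3,4] "quickly" : (S/PP)/(N/PP)
          [4,5] "map" : N/PP
      [5,6] "heard" : PP\(S/PP)
    [6,7] "saw" : (S\(PP\S))\PP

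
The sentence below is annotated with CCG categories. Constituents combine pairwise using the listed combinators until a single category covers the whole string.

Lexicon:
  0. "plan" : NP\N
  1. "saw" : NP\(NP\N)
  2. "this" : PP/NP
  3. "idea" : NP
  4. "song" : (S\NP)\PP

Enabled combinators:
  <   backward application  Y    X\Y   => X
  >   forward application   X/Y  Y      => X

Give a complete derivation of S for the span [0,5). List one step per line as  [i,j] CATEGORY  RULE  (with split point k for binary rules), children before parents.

[0,5] S   <
  [0,2] NP   <
    [0,1] "plan" : NP\N
    [1,2] "saw" : NP\(NP\N)
  [2,5] S\NP   <
    [2,4] PP   >
      [2,3] "this" : PP/NP
      [3,4] "idea" : NP
    [4,5] "song" : (S\NP)\PP

[0,1] NP\N  lex  "plan"
[1,2] NP\(NP\N)  lex  "saw"
[0,2] NP  <  k=1
[2,3] PP/NP  lex  "this"
[3,4] NP  lex  "idea"
[2,4] PP  >  k=3
[4,5] (S\NP)\PP  lex  "song"
[2,5] S\NP  <  k=4
[0,5] S  <  k=2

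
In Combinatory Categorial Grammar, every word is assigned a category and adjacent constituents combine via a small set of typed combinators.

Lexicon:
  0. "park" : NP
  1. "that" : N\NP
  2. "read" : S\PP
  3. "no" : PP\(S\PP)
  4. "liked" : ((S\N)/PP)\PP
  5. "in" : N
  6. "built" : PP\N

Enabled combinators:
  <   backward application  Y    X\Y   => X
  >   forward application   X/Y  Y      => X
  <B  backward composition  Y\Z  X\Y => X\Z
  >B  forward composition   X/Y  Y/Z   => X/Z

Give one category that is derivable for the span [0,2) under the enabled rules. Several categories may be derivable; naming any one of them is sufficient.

[0,7] S   <
  [0,2] N   <
    [0,1] "park" : NP
    [1,2] "that" : N\NP
  [2,7] S\N   >
    [2,5] (S\N)/PP   <
      [2,4] PP   <
        [2,3] "read" : S\PP
        [3,4] "no" : PP\(S\PP)
      [4,5] "liked" : ((S\N)/PP)\PP
    [5,7] PP   <
      [5,6] "in" : N
      [6,7] "built" : PP\N

N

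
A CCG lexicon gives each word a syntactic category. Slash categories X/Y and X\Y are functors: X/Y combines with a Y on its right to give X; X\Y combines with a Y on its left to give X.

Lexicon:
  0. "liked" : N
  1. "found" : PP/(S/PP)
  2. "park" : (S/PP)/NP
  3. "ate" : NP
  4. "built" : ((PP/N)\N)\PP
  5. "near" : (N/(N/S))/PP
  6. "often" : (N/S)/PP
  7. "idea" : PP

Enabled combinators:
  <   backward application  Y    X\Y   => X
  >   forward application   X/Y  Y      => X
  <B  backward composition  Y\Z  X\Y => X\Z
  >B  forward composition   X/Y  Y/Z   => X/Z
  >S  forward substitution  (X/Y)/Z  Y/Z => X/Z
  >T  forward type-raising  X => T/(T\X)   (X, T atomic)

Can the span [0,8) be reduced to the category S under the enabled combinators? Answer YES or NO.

N PP/(S/PP) (S/PP)/NP NP ((PP/N)\N)\PP (N/(N/S))/PP (N/S)/PP PP
CKY chart[0,8] = {N/(N\PP), NP/(NP\PP), PP, PP/(N\N), PP/(PP\PP), S/(S\PP)}; S ∉ chart

NO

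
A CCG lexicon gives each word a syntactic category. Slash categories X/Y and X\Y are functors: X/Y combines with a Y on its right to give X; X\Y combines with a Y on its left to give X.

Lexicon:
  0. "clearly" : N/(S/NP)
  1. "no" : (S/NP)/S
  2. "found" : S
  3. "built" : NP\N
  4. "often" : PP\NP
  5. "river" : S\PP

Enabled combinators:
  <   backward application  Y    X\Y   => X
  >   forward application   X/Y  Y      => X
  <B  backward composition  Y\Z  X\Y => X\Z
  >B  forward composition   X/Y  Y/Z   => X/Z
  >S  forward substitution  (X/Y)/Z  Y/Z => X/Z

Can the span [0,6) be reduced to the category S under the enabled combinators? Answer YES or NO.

[0,6] S   <
  [0,3] N   >
    [0,1] "clearly" : N/(S/NP)
    [1,3] S/NP   >
      [1,2] "no" : (S/NP)/S
      [2,3] "found" : S
  [3,6] S\N   <B
    [3,5] PP\N   <B
      [3,4] "built" : NP\N
      [4,5] "often" : PP\NP
    [5,6] "river" : S\PP

YES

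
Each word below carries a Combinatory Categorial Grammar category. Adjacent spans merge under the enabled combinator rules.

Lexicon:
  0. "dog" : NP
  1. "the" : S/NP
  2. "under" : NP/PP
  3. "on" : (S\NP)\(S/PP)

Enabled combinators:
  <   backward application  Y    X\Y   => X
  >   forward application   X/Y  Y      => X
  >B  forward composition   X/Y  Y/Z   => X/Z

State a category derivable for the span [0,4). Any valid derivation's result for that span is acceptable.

[0,4] S   <
  [0,1] "dog" : NP
  [1,4] S\NP   <
    [1,3] S/PP   >B
      [1,2] "the" : S/NP
      [2,3] "under" : NP/PP
    [3,4] "on" : (S\NP)\(S/PP)

S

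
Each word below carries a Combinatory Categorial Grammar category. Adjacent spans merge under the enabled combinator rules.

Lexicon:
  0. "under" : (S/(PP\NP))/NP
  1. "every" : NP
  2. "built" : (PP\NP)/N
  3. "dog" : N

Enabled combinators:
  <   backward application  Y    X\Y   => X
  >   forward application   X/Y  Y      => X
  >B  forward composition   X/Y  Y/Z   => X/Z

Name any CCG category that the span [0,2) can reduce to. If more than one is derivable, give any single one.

[0,4] S   >
  [0,2] S/(PP\NP)   >
    [0,1] "under" : (S/(PP\NP))/NP
    [1,2] "every" : NP
  [2,4] PP\NP   >
    [2,3] "built" : (PP\NP)/N
    [3,4] "dog" : N

S/(PP\NP)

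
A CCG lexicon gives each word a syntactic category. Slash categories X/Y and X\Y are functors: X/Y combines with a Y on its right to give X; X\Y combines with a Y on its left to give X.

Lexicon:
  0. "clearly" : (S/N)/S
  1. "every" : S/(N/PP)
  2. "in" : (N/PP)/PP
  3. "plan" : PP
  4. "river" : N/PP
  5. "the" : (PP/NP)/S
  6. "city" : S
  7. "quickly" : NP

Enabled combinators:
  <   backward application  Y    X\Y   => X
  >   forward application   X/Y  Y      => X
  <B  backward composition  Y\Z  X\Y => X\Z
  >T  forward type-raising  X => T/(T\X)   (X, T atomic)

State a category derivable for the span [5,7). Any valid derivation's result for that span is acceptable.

[0,8] S   >
  [0,4] S/N   >
    [0,1] "clearly" : (S/N)/S
    [1,4] S   >
      [1,2] "every" : S/(N/PP)
      [2,4] N/PP   >
        [2,3] "in" : (N/PP)/PP
        [3,4] "plan" : PP
  [4,8] N   >
    [4,5] "river" : N/PP
    [5,8] PP   >
      [5,7] PP/NP   >
        [5,6] "the" : (PP/NP)/S
        [6,7] "city" : S
      [7,8] "quickly" : NP

PP/NP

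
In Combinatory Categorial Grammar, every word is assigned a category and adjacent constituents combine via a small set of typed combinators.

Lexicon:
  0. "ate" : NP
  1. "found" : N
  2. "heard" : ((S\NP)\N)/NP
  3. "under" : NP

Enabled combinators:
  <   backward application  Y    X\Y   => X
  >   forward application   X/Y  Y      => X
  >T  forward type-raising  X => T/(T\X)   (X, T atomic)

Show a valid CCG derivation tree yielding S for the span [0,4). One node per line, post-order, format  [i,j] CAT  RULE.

[0,4] S   <
  [0,1] "ate" : NP
  [1,4] S\NP   <
    [1,2] "found" : N
    [2,4] (S\NP)\N   >
      [2,3] "heard" : ((S\NP)\N)/NP
      [3,4] "under" : NP

[0,1] NP  lex  "ate"
[1,2] N  lex  "found"
[2,3] ((S\NP)\N)/NP  lex  "heard"
[3,4] NP  lex  "under"
[2,4] (S\NP)\N  >  k=3
[1,4] S\NP  <  k=2
[0,4] S  <  k=1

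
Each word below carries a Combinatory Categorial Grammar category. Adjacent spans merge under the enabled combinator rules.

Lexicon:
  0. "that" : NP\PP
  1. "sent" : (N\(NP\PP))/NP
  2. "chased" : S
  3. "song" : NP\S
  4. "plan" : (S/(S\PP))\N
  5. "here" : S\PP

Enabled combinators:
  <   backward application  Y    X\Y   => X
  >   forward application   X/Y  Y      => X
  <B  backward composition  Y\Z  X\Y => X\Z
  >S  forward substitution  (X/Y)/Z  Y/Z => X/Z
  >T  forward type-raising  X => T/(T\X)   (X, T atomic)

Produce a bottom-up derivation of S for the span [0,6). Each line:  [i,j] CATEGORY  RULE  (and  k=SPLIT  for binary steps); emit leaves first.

[0,1] NP\PP  lex  "that"
[1,2] (N\(NP\PP))/NP  lex  "sent"
[2,3] S  lex  "chased"
[2,3] NP/(NP\S)  >T
[3,4] NP\S  lex  "song"
[2,4] NP  >  k=3
[1,4] N\(NP\PP)  >  k=2
[0,4] N  <  k=1
[4,5] (S/(S\PP))\N  lex  "plan"
[0,5] S/(S\PP)  <  k=4
[5,6] S\PP  lex  "here"
[0,6] S  >  k=5

[0,6] S   >
  [0,5] S/(S\PP)   <
    [0,4] N   <
      [0,1] "that" : NP\PP
      [1,4] N\(NP\PP)   >
        [1,2] "sent" : (N\(NP\PP))/NP
        [2,4] NP   >
          [2,3] NP/(NP\S)   >T
            [2,3] "chased" : S
          [3,4] "song" : NP\S
    [4,5] "plan" : (S/(S\PP))\N
  [5,6] "here" : S\PP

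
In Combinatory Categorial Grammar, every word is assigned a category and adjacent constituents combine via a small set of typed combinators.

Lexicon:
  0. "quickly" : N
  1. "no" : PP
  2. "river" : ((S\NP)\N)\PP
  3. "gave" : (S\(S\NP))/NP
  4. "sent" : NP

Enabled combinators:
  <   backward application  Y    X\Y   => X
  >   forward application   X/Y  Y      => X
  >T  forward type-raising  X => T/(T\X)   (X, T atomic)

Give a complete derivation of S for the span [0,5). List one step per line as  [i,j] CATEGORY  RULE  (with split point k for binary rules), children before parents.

[0,5] S   <
  [0,3] S\NP   <
    [0,1] "quickly" : N
    [1,3] (S\NP)\N   <
      [1,2] "no" : PP
      [2,3] "river" : ((S\NP)\N)\PP
  [3,5] S\(S\NP)   >
    [3,4] "gave" : (S\(S\NP))/NP
    [4,5] "sent" : NP

[0,1] N  lex  "quickly"
[1,2] PP  lex  "no"
[2,3] ((S\NP)\N)\PP  lex  "river"
[1,3] (S\NP)\N  <  k=2
[0,3] S\NP  <  k=1
[3,4] (S\(S\NP))/NP  lex  "gave"
[4,5] NP  lex  "sent"
[3,5] S\(S\NP)  >  k=4
[0,5] S  <  k=3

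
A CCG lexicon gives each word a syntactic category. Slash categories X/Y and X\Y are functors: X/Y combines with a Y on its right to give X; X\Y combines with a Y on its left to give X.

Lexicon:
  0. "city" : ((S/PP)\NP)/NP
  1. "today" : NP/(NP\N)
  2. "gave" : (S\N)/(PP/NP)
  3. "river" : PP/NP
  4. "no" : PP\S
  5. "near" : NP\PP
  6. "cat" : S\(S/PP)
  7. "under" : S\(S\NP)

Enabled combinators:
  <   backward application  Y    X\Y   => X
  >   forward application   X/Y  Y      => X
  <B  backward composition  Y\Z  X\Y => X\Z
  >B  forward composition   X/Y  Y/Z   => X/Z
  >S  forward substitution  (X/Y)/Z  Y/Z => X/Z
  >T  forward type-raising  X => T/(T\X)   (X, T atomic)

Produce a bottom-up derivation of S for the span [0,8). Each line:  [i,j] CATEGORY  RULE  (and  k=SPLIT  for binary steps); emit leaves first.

[0,1] ((S/PP)\NP)/NP  lex  "city"
[1,2] NP/(NP\N)  lex  "today"
[2,3] (S\N)/(PP/NP)  lex  "gave"
[3,4] PP/NP  lex  "river"
[2,4] S\N  >  k=3
[4,5] PP\S  lex  "no"
[5,6] NP\PP  lex  "near"
[4,6] NP\S  <B  k=5
[2,6] NP\N  <B  k=4
[1,6] NP  >  k=2
[0,6] (S/PP)\NP  >  k=1
[6,7] S\(S/PP)  lex  "cat"
[0,7] S\NP  <B  k=6
[7,8] S\(S\NP)  lex  "under"
[0,8] S  <  k=7

[0,8] S   <
  [0,7] S\NP   <B
    [0,6] (S/PP)\NP   >
      [0,1] "city" : ((S/PP)\NP)/NP
      [1,6] NP   >
        [1,2] "today" : NP/(NP\N)
        [2,6] NP\N   <B
          [2,4] S\N   >
            [2,3] "gave" : (S\N)/(PP/NP)
            [3,4] "river" : PP/NP
          [4,6] NP\S   <B
            [4,5] "no" : PP\S
            [5,6] "near" : NP\PP
    [6,7] "cat" : S\(S/PP)
  [7,8] "under" : S\(S\NP)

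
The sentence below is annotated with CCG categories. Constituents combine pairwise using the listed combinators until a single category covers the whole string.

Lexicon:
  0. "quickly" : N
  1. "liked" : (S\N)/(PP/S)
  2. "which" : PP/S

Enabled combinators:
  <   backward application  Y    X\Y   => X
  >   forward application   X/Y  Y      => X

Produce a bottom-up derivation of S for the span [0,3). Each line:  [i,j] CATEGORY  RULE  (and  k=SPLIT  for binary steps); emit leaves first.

[0,1] N  lex  "quickly"
[1,2] (S\N)/(PP/S)  lex  "liked"
[2,3] PP/S  lex  "which"
[1,3] S\N  >  k=2
[0,3] S  <  k=1

[0,3] S   <
  [0,1] "quickly" : N
  [1,3] S\N   >
    [1,2] "liked" : (S\N)/(PP/S)
    [2,3] "which" : PP/S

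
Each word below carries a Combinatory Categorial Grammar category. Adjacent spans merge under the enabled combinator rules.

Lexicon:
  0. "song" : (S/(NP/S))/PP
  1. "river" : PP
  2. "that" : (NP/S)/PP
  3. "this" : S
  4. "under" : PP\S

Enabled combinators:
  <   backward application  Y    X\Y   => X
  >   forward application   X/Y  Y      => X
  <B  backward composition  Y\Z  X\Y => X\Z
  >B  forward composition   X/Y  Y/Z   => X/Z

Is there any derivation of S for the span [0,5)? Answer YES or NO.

[0,5] S   >
  [0,2] S/(NP/S)   >
    [0,1] "song" : (S/(NP/S))/PP
    [1,2] "river" : PP
  [2,5] NP/S   >
    [2,3] "that" : (NP/S)/PP
    [3,5] PP   <
      [3,4] "this" : S
      [4,5] "under" : PP\S

YES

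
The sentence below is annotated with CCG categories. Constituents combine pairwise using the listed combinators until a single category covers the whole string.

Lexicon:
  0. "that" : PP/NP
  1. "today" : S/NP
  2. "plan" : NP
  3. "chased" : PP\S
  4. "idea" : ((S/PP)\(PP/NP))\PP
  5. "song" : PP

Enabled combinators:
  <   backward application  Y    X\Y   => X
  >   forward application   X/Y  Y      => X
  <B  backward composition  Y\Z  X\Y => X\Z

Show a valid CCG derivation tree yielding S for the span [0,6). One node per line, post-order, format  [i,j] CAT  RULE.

[0,6] S   >
  [0,5] S/PP   <
    [0,1] "that" : PP/NP
    [1,5] (S/PP)\(PP/NP)   <
      [1,4] PP   <
        [1,3] S   >
          [1,2] "today" : S/NP
          [2,3] "plan" : NP
        [3,4] "chased" : PP\S
      [4,5] "idea" : ((S/PP)\(PP/NP))\PP
  [5,6] "song" : PP

[0,1] PP/NP  lex  "that"
[1,2] S/NP  lex  "today"
[2,3] NP  lex  "plan"
[1,3] S  >  k=2
[3,4] PP\S  lex  "chased"
[1,4] PP  <  k=3
[4,5] ((S/PP)\(PP/NP))\PP  lex  "idea"
[1,5] (S/PP)\(PP/NP)  <  k=4
[0,5] S/PP  <  k=1
[5,6] PP  lex  "song"
[0,6] S  >  k=5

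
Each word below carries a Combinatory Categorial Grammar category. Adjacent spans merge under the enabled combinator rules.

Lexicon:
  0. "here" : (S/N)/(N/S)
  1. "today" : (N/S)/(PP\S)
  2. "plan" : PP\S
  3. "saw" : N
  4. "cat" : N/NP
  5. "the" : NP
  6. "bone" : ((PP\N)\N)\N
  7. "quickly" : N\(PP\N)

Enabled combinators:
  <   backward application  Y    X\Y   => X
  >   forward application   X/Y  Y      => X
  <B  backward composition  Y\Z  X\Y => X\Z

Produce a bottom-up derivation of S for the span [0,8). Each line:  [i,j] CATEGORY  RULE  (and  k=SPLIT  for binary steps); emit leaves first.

[0,1] (S/N)/(N/S)  lex  "here"
[1,2] (N/S)/(PP\S)  lex  "today"
[2,3] PP\S  lex  "plan"
[1,3] N/S  >  k=2
[0,3] S/N  >  k=1
[3,4] N  lex  "saw"
[4,5] N/NP  lex  "cat"
[5,6] NP  lex  "the"
[4,6] N  >  k=5
[6,7] ((PP\N)\N)\N  lex  "bone"
[4,7] (PP\N)\N  <  k=6
[3,7] PP\N  <  k=4
[7,8] N\(PP\N)  lex  "quickly"
[3,8] N  <  k=7
[0,8] S  >  k=3

[0,8] S   >
  [0,3] S/N   >
    [0,1] "here" : (S/N)/(N/S)
    [1,3] N/S   >
      [1,2] "today" : (N/S)/(PP\S)
      [2,3] "plan" : PP\S
  [3,8] N   <
    [3,7] PP\N   <
      [3,4] "saw" : N
      [4,7] (PP\N)\N   <
        [4,6] N   >
          [4,5] "cat" : N/NP
          [5,6] "the" : NP
        [6,7] "bone" : ((PP\N)\N)\N
    [7,8] "quickly" : N\(PP\N)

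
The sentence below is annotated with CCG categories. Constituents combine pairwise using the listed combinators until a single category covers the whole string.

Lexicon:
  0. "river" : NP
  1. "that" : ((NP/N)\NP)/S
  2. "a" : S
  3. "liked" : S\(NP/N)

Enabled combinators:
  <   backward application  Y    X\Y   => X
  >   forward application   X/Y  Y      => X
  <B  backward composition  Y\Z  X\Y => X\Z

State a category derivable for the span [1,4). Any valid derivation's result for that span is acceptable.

S\NP

[0,4] S   <
  [0,1] "river" : NP
  [1,4] S\NP   <B
    [1,3] (NP/N)\NP   >
      [1,2] "that" : ((NP/N)\NP)/S
      [2,3] "a" : S
    [3,4] "liked" : S\(NP/N)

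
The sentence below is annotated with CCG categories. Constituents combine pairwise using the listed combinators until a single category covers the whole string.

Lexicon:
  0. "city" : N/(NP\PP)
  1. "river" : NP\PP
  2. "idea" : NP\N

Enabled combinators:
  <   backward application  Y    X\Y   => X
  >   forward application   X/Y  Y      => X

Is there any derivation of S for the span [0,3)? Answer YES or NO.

NO

N/(NP\PP) NP\PP NP\N
CKY chart[0,3] = {NP}; S ∉ chart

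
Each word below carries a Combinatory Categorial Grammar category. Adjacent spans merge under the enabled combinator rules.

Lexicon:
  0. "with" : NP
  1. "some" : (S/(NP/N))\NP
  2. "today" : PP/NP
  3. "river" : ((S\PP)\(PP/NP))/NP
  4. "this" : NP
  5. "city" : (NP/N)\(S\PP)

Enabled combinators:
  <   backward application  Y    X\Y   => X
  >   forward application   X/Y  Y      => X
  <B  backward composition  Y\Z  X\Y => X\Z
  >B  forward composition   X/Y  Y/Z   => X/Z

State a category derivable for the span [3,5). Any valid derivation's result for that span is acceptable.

[0,6] S   >
  [0,2] S/(NP/N)   <
    [0,1] "with" : NP
    [1,2] "some" : (S/(NP/N))\NP
  [2,6] NP/N   <
    [2,5] S\PP   <
      [2,3] "today" : PP/NP
      [3,5] (S\PP)\(PP/NP)   >
        [3,4] "river" : ((S\PP)\(PP/NP))/NP
        [4,5] "this" : NP
    [5,6] "city" : (NP/N)\(S\PP)

(S\PP)\(PP/NP)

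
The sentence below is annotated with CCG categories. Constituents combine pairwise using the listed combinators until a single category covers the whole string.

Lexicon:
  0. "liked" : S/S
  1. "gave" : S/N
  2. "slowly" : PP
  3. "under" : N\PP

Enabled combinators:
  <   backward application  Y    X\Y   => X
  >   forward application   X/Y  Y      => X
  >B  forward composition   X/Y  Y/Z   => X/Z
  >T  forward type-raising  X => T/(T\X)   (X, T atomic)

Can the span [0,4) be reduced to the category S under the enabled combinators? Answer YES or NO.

YES

[0,4] S   >
  [0,2] S/N   >B
    [0,1] "liked" : S/S
    [1,2] "gave" : S/N
  [2,4] N   <
    [2,3] "slowly" : PP
    [3,4] "under" : N\PP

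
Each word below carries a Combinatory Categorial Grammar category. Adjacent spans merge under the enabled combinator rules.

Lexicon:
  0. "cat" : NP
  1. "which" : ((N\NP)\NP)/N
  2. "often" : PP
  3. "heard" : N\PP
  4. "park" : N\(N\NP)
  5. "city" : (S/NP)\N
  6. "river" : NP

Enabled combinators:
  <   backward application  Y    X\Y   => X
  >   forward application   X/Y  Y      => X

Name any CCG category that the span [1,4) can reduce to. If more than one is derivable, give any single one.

(N\NP)\NP

[0,7] S   >
  [0,6] S/NP   <
    [0,5] N   <
      [0,4] N\NP   <
        [0,1] "cat" : NP
        [1,4] (N\NP)\NP   >
          [1,2] "which" : ((N\NP)\NP)/N
          [2,4] N   <
            [2,3] "often" : PP
            [3,4] "heard" : N\PP
      [4,5] "park" : N\(N\NP)
    [5,6] "city" : (S/NP)\N
  [6,7] "river" : NP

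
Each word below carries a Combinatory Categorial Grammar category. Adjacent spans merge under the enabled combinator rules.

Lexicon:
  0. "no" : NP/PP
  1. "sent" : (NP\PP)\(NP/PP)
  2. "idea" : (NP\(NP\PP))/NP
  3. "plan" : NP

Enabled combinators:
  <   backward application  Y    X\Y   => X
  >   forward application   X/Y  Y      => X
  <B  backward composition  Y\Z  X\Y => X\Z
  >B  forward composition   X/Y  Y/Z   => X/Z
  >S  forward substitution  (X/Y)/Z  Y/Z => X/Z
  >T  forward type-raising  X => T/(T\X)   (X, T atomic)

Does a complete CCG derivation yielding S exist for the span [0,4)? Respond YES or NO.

NO

NP/PP (NP\PP)\(NP/PP) (NP\(NP\PP))/NP NP
CKY chart[0,4] = {N/(N\NP), NP, NP/(NP\NP), PP/(PP\NP), S/(S\NP)}; S ∉ chart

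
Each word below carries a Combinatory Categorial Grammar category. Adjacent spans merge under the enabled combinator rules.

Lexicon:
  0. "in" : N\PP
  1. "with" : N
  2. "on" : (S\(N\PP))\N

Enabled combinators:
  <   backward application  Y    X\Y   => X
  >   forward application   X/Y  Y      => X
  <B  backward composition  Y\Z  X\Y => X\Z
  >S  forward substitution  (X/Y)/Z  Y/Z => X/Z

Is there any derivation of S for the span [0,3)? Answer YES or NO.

[0,3] S   <
  [0,1] "in" : N\PP
  [1,3] S\(N\PP)   <
    [1,2] "with" : N
    [2,3] "on" : (S\(N\PP))\N

YES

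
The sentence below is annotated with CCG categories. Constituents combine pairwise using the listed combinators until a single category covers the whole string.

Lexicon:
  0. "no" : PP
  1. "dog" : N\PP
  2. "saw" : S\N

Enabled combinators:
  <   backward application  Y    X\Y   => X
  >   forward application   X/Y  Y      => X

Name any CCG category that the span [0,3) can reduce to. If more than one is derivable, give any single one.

[0,3] S   <
  [0,2] N   <
    [0,1] "no" : PP
    [1,2] "dog" : N\PP
  [2,3] "saw" : S\N

S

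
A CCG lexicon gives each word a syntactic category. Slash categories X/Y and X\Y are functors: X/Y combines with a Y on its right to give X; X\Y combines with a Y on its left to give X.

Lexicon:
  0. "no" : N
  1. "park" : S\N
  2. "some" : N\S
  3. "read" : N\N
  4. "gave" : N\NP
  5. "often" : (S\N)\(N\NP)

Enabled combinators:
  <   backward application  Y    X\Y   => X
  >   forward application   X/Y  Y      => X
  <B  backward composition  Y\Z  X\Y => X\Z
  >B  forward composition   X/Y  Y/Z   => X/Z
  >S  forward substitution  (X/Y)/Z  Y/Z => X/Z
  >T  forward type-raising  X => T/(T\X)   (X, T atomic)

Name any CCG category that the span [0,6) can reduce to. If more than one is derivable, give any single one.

[0,6] S   <
  [0,3] N   <
    [0,2] S   <
      [0,1] "no" : N
      [1,2] "park" : S\N
    [2,3] "some" : N\S
  [3,6] S\N   <B
    [3,4] "read" : N\N
    [4,6] S\N   <
      [4,5] "gave" : N\NP
      [5,6] "often" : (S\N)\(N\NP)

S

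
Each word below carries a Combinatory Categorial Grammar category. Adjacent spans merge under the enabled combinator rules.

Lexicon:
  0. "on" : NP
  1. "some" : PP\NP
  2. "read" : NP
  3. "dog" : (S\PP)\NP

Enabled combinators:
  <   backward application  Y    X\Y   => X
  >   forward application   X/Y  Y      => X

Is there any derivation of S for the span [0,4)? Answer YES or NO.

[0,4] S   <
  [0,2] PP   <
    [0,1] "on" : NP
    [1,2] "some" : PP\NP
  [2,4] S\PP   <
    [2,3] "read" : NP
    [3,4] "dog" : (S\PP)\NP

YES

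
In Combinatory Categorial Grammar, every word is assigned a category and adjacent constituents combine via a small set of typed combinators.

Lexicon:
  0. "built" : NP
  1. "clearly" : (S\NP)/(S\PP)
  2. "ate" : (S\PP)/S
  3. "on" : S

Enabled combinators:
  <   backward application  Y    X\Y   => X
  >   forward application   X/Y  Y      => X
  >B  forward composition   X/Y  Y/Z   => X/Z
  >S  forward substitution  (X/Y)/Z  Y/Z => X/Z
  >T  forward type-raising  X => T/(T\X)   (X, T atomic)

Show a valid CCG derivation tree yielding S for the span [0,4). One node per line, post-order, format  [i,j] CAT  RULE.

[0,4] S   <
  [0,1] "built" : NP
  [1,4] S\NP   >
    [1,2] "clearly" : (S\NP)/(S\PP)
    [2,4] S\PP   >
      [2,3] "ate" : (S\PP)/S
      [3,4] "on" : S

[0,1] NP  lex  "built"
[1,2] (S\NP)/(S\PP)  lex  "clearly"
[2,3] (S\PP)/S  lex  "ate"
[3,4] S  lex  "on"
[2,4] S\PP  >  k=3
[1,4] S\NP  >  k=2
[0,4] S  <  k=1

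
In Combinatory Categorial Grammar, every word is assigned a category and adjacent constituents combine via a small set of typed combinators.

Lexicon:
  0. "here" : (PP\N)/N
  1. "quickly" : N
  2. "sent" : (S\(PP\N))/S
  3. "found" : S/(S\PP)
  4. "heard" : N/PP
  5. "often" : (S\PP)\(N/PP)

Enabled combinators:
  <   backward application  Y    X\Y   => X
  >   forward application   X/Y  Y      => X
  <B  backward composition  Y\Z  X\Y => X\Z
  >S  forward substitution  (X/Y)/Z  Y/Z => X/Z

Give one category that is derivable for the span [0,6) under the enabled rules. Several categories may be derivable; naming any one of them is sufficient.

[0,6] S   <
  [0,2] PP\N   >
    [0,1] "here" : (PP\N)/N
    [1,2] "quickly" : N
  [2,6] S\(PP\N)   >
    [2,3] "sent" : (S\(PP\N))/S
    [3,6] S   >
      [3,4] "found" : S/(S\PP)
      [4,6] S\PP   <
        [4,5] "heard" : N/PP
        [5,6] "often" : (S\PP)\(N/PP)

S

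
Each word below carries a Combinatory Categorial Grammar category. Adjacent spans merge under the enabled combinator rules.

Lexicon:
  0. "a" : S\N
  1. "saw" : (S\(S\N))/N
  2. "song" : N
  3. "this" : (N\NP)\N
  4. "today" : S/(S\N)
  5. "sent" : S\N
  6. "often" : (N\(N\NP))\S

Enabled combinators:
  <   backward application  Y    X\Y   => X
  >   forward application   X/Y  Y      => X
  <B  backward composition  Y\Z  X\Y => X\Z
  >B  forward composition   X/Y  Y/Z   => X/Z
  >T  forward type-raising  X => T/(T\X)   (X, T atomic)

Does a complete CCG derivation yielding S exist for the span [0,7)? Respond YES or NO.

YES

[0,7] S   <
  [0,1] "a" : S\N
  [1,7] S\(S\N)   >
    [1,2] "saw" : (S\(S\N))/N
    [2,7] N   <
      [2,4] N\NP   <
        [2,3] "song" : N
        [3,4] "this" : (N\NP)\N
      [4,7] N\(N\NP)   <
        [4,6] S   >
          [4,5] "today" : S/(S\N)
          [5,6] "sent" : S\N
        [6,7] "often" : (N\(N\NP))\S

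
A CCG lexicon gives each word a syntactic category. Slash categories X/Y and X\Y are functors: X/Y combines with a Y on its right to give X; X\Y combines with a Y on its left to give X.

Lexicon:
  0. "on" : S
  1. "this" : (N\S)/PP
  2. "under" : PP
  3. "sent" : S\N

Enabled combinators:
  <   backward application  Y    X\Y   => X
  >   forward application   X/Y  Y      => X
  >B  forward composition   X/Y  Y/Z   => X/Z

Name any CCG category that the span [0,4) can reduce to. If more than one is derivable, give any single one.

S

[0,4] S   <
  [0,3] N   <
    [0,1] "on" : S
    [1,3] N\S   >
      [1,2] "this" : (N\S)/PP
      [2,3] "under" : PP
  [3,4] "sent" : S\N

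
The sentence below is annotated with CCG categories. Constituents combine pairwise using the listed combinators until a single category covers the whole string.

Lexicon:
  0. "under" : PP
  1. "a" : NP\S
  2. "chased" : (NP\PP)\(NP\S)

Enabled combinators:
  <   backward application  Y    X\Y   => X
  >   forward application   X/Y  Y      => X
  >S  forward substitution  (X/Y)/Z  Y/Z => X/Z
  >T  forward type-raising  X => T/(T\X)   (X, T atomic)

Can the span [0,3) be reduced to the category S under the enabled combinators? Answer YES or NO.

NO

PP NP\S (NP\PP)\(NP\S)
CKY chart[0,3] = {N/(N\NP), NP, NP/(NP\NP), PP/(PP\NP), S/(S\NP)}; S ∉ chart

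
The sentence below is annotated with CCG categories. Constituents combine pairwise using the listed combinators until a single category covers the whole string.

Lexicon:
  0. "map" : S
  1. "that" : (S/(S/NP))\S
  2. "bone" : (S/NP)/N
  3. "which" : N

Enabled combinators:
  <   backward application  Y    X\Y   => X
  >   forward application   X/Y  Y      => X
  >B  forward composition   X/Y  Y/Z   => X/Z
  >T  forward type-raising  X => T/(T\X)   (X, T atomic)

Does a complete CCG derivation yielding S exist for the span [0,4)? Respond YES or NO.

YES

[0,4] S   >
  [0,3] S/N   >B
    [0,2] S/(S/NP)   <
      [0,1] "map" : S
      [1,2] "that" : (S/(S/NP))\S
    [2,3] "bone" : (S/NP)/N
  [3,4] "which" : N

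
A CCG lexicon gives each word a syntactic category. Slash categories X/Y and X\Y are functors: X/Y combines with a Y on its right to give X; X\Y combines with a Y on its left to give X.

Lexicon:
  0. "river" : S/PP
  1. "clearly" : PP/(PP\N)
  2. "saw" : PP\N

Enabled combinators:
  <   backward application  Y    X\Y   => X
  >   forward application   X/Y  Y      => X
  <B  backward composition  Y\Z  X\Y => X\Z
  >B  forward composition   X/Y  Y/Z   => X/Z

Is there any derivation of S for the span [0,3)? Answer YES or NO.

[0,3] S   >
  [0,1] "river" : S/PP
  [1,3] PP   >
    [1,2] "clearly" : PP/(PP\N)
    [2,3] "saw" : PP\N

YES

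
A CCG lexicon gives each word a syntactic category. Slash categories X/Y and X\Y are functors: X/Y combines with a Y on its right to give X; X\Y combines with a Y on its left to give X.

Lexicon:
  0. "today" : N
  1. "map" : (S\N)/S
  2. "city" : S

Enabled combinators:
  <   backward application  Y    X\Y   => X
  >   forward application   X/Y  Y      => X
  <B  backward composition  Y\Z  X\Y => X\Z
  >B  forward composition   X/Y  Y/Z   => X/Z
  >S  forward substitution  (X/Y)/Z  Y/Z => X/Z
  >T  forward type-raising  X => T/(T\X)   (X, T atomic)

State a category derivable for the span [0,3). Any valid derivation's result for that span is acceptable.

[0,3] S   <
  [0,1] "today" : N
  [1,3] S\N   >
    [1,2] "map" : (S\N)/S
    [2,3] "city" : S

S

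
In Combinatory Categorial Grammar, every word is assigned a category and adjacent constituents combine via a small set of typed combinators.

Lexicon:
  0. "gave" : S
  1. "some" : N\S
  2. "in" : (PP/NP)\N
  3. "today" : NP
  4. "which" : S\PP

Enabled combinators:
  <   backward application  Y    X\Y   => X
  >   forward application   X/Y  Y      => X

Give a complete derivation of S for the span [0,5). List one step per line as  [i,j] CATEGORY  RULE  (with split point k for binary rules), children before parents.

[0,1] S  lex  "gave"
[1,2] N\S  lex  "some"
[0,2] N  <  k=1
[2,3] (PP/NP)\N  lex  "in"
[0,3] PP/NP  <  k=2
[3,4] NP  lex  "today"
[0,4] PP  >  k=3
[4,5] S\PP  lex  "which"
[0,5] S  <  k=4

[0,5] S   <
  [0,4] PP   >
    [0,3] PP/NP   <
      [0,2] N   <
        [0,1] "gave" : S
        [1,2] "some" : N\S
      [2,3] "in" : (PP/NP)\N
    [3,4] "today" : NP
  [4,5] "which" : S\PP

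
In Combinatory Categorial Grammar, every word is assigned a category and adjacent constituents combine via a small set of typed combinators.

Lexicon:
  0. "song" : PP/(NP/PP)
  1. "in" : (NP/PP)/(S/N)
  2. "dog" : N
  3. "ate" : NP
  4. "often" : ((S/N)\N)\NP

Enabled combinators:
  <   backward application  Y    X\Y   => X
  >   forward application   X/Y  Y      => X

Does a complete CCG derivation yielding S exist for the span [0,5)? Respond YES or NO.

PP/(NP/PP) (NP/PP)/(S/N) N NP ((S/N)\N)\NP
CKY chart[0,5] = {PP}; S ∉ chart

NO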